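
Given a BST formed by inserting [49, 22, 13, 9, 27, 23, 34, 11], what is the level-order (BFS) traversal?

Tree insertion order: [49, 22, 13, 9, 27, 23, 34, 11]
Tree (level-order array): [49, 22, None, 13, 27, 9, None, 23, 34, None, 11]
BFS from the root, enqueuing left then right child of each popped node:
  queue [49] -> pop 49, enqueue [22], visited so far: [49]
  queue [22] -> pop 22, enqueue [13, 27], visited so far: [49, 22]
  queue [13, 27] -> pop 13, enqueue [9], visited so far: [49, 22, 13]
  queue [27, 9] -> pop 27, enqueue [23, 34], visited so far: [49, 22, 13, 27]
  queue [9, 23, 34] -> pop 9, enqueue [11], visited so far: [49, 22, 13, 27, 9]
  queue [23, 34, 11] -> pop 23, enqueue [none], visited so far: [49, 22, 13, 27, 9, 23]
  queue [34, 11] -> pop 34, enqueue [none], visited so far: [49, 22, 13, 27, 9, 23, 34]
  queue [11] -> pop 11, enqueue [none], visited so far: [49, 22, 13, 27, 9, 23, 34, 11]
Result: [49, 22, 13, 27, 9, 23, 34, 11]


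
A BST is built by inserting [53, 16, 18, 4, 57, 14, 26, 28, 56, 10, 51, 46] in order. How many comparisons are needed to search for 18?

Search path for 18: 53 -> 16 -> 18
Found: True
Comparisons: 3


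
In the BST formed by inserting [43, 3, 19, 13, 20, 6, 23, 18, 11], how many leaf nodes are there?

Tree built from: [43, 3, 19, 13, 20, 6, 23, 18, 11]
Tree (level-order array): [43, 3, None, None, 19, 13, 20, 6, 18, None, 23, None, 11]
Rule: A leaf has 0 children.
Per-node child counts:
  node 43: 1 child(ren)
  node 3: 1 child(ren)
  node 19: 2 child(ren)
  node 13: 2 child(ren)
  node 6: 1 child(ren)
  node 11: 0 child(ren)
  node 18: 0 child(ren)
  node 20: 1 child(ren)
  node 23: 0 child(ren)
Matching nodes: [11, 18, 23]
Count of leaf nodes: 3


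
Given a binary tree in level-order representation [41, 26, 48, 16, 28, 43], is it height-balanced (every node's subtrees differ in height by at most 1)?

Tree (level-order array): [41, 26, 48, 16, 28, 43]
Definition: a tree is height-balanced if, at every node, |h(left) - h(right)| <= 1 (empty subtree has height -1).
Bottom-up per-node check:
  node 16: h_left=-1, h_right=-1, diff=0 [OK], height=0
  node 28: h_left=-1, h_right=-1, diff=0 [OK], height=0
  node 26: h_left=0, h_right=0, diff=0 [OK], height=1
  node 43: h_left=-1, h_right=-1, diff=0 [OK], height=0
  node 48: h_left=0, h_right=-1, diff=1 [OK], height=1
  node 41: h_left=1, h_right=1, diff=0 [OK], height=2
All nodes satisfy the balance condition.
Result: Balanced


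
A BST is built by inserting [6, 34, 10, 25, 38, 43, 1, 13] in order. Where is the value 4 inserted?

Starting tree (level order): [6, 1, 34, None, None, 10, 38, None, 25, None, 43, 13]
Insertion path: 6 -> 1
Result: insert 4 as right child of 1
Final tree (level order): [6, 1, 34, None, 4, 10, 38, None, None, None, 25, None, 43, 13]


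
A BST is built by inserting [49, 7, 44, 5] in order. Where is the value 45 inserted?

Starting tree (level order): [49, 7, None, 5, 44]
Insertion path: 49 -> 7 -> 44
Result: insert 45 as right child of 44
Final tree (level order): [49, 7, None, 5, 44, None, None, None, 45]


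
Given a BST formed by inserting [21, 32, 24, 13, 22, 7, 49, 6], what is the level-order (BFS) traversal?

Tree insertion order: [21, 32, 24, 13, 22, 7, 49, 6]
Tree (level-order array): [21, 13, 32, 7, None, 24, 49, 6, None, 22]
BFS from the root, enqueuing left then right child of each popped node:
  queue [21] -> pop 21, enqueue [13, 32], visited so far: [21]
  queue [13, 32] -> pop 13, enqueue [7], visited so far: [21, 13]
  queue [32, 7] -> pop 32, enqueue [24, 49], visited so far: [21, 13, 32]
  queue [7, 24, 49] -> pop 7, enqueue [6], visited so far: [21, 13, 32, 7]
  queue [24, 49, 6] -> pop 24, enqueue [22], visited so far: [21, 13, 32, 7, 24]
  queue [49, 6, 22] -> pop 49, enqueue [none], visited so far: [21, 13, 32, 7, 24, 49]
  queue [6, 22] -> pop 6, enqueue [none], visited so far: [21, 13, 32, 7, 24, 49, 6]
  queue [22] -> pop 22, enqueue [none], visited so far: [21, 13, 32, 7, 24, 49, 6, 22]
Result: [21, 13, 32, 7, 24, 49, 6, 22]


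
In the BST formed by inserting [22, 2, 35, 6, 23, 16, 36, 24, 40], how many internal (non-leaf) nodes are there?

Tree built from: [22, 2, 35, 6, 23, 16, 36, 24, 40]
Tree (level-order array): [22, 2, 35, None, 6, 23, 36, None, 16, None, 24, None, 40]
Rule: An internal node has at least one child.
Per-node child counts:
  node 22: 2 child(ren)
  node 2: 1 child(ren)
  node 6: 1 child(ren)
  node 16: 0 child(ren)
  node 35: 2 child(ren)
  node 23: 1 child(ren)
  node 24: 0 child(ren)
  node 36: 1 child(ren)
  node 40: 0 child(ren)
Matching nodes: [22, 2, 6, 35, 23, 36]
Count of internal (non-leaf) nodes: 6


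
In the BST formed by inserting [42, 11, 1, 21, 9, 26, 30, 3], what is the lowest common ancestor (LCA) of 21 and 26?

Tree insertion order: [42, 11, 1, 21, 9, 26, 30, 3]
Tree (level-order array): [42, 11, None, 1, 21, None, 9, None, 26, 3, None, None, 30]
In a BST, the LCA of p=21, q=26 is the first node v on the
root-to-leaf path with p <= v <= q (go left if both < v, right if both > v).
Walk from root:
  at 42: both 21 and 26 < 42, go left
  at 11: both 21 and 26 > 11, go right
  at 21: 21 <= 21 <= 26, this is the LCA
LCA = 21


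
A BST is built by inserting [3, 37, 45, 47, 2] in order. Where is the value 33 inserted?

Starting tree (level order): [3, 2, 37, None, None, None, 45, None, 47]
Insertion path: 3 -> 37
Result: insert 33 as left child of 37
Final tree (level order): [3, 2, 37, None, None, 33, 45, None, None, None, 47]


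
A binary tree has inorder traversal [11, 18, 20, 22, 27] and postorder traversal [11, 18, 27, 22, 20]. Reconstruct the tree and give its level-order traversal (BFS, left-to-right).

Inorder:   [11, 18, 20, 22, 27]
Postorder: [11, 18, 27, 22, 20]
Algorithm: postorder visits root last, so walk postorder right-to-left;
each value is the root of the current inorder slice — split it at that
value, recurse on the right subtree first, then the left.
Recursive splits:
  root=20; inorder splits into left=[11, 18], right=[22, 27]
  root=22; inorder splits into left=[], right=[27]
  root=27; inorder splits into left=[], right=[]
  root=18; inorder splits into left=[11], right=[]
  root=11; inorder splits into left=[], right=[]
Reconstructed level-order: [20, 18, 22, 11, 27]


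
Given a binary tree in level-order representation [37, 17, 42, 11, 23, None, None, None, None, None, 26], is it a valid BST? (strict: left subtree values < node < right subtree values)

Level-order array: [37, 17, 42, 11, 23, None, None, None, None, None, 26]
Validate using subtree bounds (lo, hi): at each node, require lo < value < hi,
then recurse left with hi=value and right with lo=value.
Preorder trace (stopping at first violation):
  at node 37 with bounds (-inf, +inf): OK
  at node 17 with bounds (-inf, 37): OK
  at node 11 with bounds (-inf, 17): OK
  at node 23 with bounds (17, 37): OK
  at node 26 with bounds (23, 37): OK
  at node 42 with bounds (37, +inf): OK
No violation found at any node.
Result: Valid BST


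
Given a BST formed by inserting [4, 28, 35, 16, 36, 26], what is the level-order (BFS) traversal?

Tree insertion order: [4, 28, 35, 16, 36, 26]
Tree (level-order array): [4, None, 28, 16, 35, None, 26, None, 36]
BFS from the root, enqueuing left then right child of each popped node:
  queue [4] -> pop 4, enqueue [28], visited so far: [4]
  queue [28] -> pop 28, enqueue [16, 35], visited so far: [4, 28]
  queue [16, 35] -> pop 16, enqueue [26], visited so far: [4, 28, 16]
  queue [35, 26] -> pop 35, enqueue [36], visited so far: [4, 28, 16, 35]
  queue [26, 36] -> pop 26, enqueue [none], visited so far: [4, 28, 16, 35, 26]
  queue [36] -> pop 36, enqueue [none], visited so far: [4, 28, 16, 35, 26, 36]
Result: [4, 28, 16, 35, 26, 36]


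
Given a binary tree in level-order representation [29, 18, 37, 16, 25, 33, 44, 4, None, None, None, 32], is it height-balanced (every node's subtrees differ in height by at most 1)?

Tree (level-order array): [29, 18, 37, 16, 25, 33, 44, 4, None, None, None, 32]
Definition: a tree is height-balanced if, at every node, |h(left) - h(right)| <= 1 (empty subtree has height -1).
Bottom-up per-node check:
  node 4: h_left=-1, h_right=-1, diff=0 [OK], height=0
  node 16: h_left=0, h_right=-1, diff=1 [OK], height=1
  node 25: h_left=-1, h_right=-1, diff=0 [OK], height=0
  node 18: h_left=1, h_right=0, diff=1 [OK], height=2
  node 32: h_left=-1, h_right=-1, diff=0 [OK], height=0
  node 33: h_left=0, h_right=-1, diff=1 [OK], height=1
  node 44: h_left=-1, h_right=-1, diff=0 [OK], height=0
  node 37: h_left=1, h_right=0, diff=1 [OK], height=2
  node 29: h_left=2, h_right=2, diff=0 [OK], height=3
All nodes satisfy the balance condition.
Result: Balanced


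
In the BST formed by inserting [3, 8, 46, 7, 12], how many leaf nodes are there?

Tree built from: [3, 8, 46, 7, 12]
Tree (level-order array): [3, None, 8, 7, 46, None, None, 12]
Rule: A leaf has 0 children.
Per-node child counts:
  node 3: 1 child(ren)
  node 8: 2 child(ren)
  node 7: 0 child(ren)
  node 46: 1 child(ren)
  node 12: 0 child(ren)
Matching nodes: [7, 12]
Count of leaf nodes: 2


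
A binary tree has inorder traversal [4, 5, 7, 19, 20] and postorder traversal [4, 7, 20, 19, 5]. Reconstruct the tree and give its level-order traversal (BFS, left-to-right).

Inorder:   [4, 5, 7, 19, 20]
Postorder: [4, 7, 20, 19, 5]
Algorithm: postorder visits root last, so walk postorder right-to-left;
each value is the root of the current inorder slice — split it at that
value, recurse on the right subtree first, then the left.
Recursive splits:
  root=5; inorder splits into left=[4], right=[7, 19, 20]
  root=19; inorder splits into left=[7], right=[20]
  root=20; inorder splits into left=[], right=[]
  root=7; inorder splits into left=[], right=[]
  root=4; inorder splits into left=[], right=[]
Reconstructed level-order: [5, 4, 19, 7, 20]


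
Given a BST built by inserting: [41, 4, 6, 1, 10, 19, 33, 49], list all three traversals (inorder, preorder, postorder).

Tree insertion order: [41, 4, 6, 1, 10, 19, 33, 49]
Tree (level-order array): [41, 4, 49, 1, 6, None, None, None, None, None, 10, None, 19, None, 33]
Inorder (L, root, R): [1, 4, 6, 10, 19, 33, 41, 49]
Preorder (root, L, R): [41, 4, 1, 6, 10, 19, 33, 49]
Postorder (L, R, root): [1, 33, 19, 10, 6, 4, 49, 41]


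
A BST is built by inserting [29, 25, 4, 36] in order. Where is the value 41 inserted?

Starting tree (level order): [29, 25, 36, 4]
Insertion path: 29 -> 36
Result: insert 41 as right child of 36
Final tree (level order): [29, 25, 36, 4, None, None, 41]


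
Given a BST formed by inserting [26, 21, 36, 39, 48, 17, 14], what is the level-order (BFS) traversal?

Tree insertion order: [26, 21, 36, 39, 48, 17, 14]
Tree (level-order array): [26, 21, 36, 17, None, None, 39, 14, None, None, 48]
BFS from the root, enqueuing left then right child of each popped node:
  queue [26] -> pop 26, enqueue [21, 36], visited so far: [26]
  queue [21, 36] -> pop 21, enqueue [17], visited so far: [26, 21]
  queue [36, 17] -> pop 36, enqueue [39], visited so far: [26, 21, 36]
  queue [17, 39] -> pop 17, enqueue [14], visited so far: [26, 21, 36, 17]
  queue [39, 14] -> pop 39, enqueue [48], visited so far: [26, 21, 36, 17, 39]
  queue [14, 48] -> pop 14, enqueue [none], visited so far: [26, 21, 36, 17, 39, 14]
  queue [48] -> pop 48, enqueue [none], visited so far: [26, 21, 36, 17, 39, 14, 48]
Result: [26, 21, 36, 17, 39, 14, 48]


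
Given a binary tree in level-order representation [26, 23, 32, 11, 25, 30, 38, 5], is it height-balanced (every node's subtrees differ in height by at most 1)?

Tree (level-order array): [26, 23, 32, 11, 25, 30, 38, 5]
Definition: a tree is height-balanced if, at every node, |h(left) - h(right)| <= 1 (empty subtree has height -1).
Bottom-up per-node check:
  node 5: h_left=-1, h_right=-1, diff=0 [OK], height=0
  node 11: h_left=0, h_right=-1, diff=1 [OK], height=1
  node 25: h_left=-1, h_right=-1, diff=0 [OK], height=0
  node 23: h_left=1, h_right=0, diff=1 [OK], height=2
  node 30: h_left=-1, h_right=-1, diff=0 [OK], height=0
  node 38: h_left=-1, h_right=-1, diff=0 [OK], height=0
  node 32: h_left=0, h_right=0, diff=0 [OK], height=1
  node 26: h_left=2, h_right=1, diff=1 [OK], height=3
All nodes satisfy the balance condition.
Result: Balanced


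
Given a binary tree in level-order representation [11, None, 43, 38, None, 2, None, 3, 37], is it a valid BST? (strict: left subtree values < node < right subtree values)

Level-order array: [11, None, 43, 38, None, 2, None, 3, 37]
Validate using subtree bounds (lo, hi): at each node, require lo < value < hi,
then recurse left with hi=value and right with lo=value.
Preorder trace (stopping at first violation):
  at node 11 with bounds (-inf, +inf): OK
  at node 43 with bounds (11, +inf): OK
  at node 38 with bounds (11, 43): OK
  at node 2 with bounds (11, 38): VIOLATION
Node 2 violates its bound: not (11 < 2 < 38).
Result: Not a valid BST


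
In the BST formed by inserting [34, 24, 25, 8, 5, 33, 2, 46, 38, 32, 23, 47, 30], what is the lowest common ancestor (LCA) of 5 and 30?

Tree insertion order: [34, 24, 25, 8, 5, 33, 2, 46, 38, 32, 23, 47, 30]
Tree (level-order array): [34, 24, 46, 8, 25, 38, 47, 5, 23, None, 33, None, None, None, None, 2, None, None, None, 32, None, None, None, 30]
In a BST, the LCA of p=5, q=30 is the first node v on the
root-to-leaf path with p <= v <= q (go left if both < v, right if both > v).
Walk from root:
  at 34: both 5 and 30 < 34, go left
  at 24: 5 <= 24 <= 30, this is the LCA
LCA = 24


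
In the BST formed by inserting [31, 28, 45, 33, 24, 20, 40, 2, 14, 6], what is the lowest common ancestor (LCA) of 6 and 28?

Tree insertion order: [31, 28, 45, 33, 24, 20, 40, 2, 14, 6]
Tree (level-order array): [31, 28, 45, 24, None, 33, None, 20, None, None, 40, 2, None, None, None, None, 14, 6]
In a BST, the LCA of p=6, q=28 is the first node v on the
root-to-leaf path with p <= v <= q (go left if both < v, right if both > v).
Walk from root:
  at 31: both 6 and 28 < 31, go left
  at 28: 6 <= 28 <= 28, this is the LCA
LCA = 28


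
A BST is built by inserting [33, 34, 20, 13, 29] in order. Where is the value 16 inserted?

Starting tree (level order): [33, 20, 34, 13, 29]
Insertion path: 33 -> 20 -> 13
Result: insert 16 as right child of 13
Final tree (level order): [33, 20, 34, 13, 29, None, None, None, 16]


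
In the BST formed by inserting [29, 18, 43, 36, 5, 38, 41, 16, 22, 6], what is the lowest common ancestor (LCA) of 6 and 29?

Tree insertion order: [29, 18, 43, 36, 5, 38, 41, 16, 22, 6]
Tree (level-order array): [29, 18, 43, 5, 22, 36, None, None, 16, None, None, None, 38, 6, None, None, 41]
In a BST, the LCA of p=6, q=29 is the first node v on the
root-to-leaf path with p <= v <= q (go left if both < v, right if both > v).
Walk from root:
  at 29: 6 <= 29 <= 29, this is the LCA
LCA = 29


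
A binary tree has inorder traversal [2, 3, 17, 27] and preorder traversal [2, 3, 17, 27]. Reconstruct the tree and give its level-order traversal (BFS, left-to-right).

Inorder:  [2, 3, 17, 27]
Preorder: [2, 3, 17, 27]
Algorithm: preorder visits root first, so consume preorder in order;
for each root, split the current inorder slice at that value into
left-subtree inorder and right-subtree inorder, then recurse.
Recursive splits:
  root=2; inorder splits into left=[], right=[3, 17, 27]
  root=3; inorder splits into left=[], right=[17, 27]
  root=17; inorder splits into left=[], right=[27]
  root=27; inorder splits into left=[], right=[]
Reconstructed level-order: [2, 3, 17, 27]


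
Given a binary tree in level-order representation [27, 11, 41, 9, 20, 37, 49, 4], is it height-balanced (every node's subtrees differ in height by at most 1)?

Tree (level-order array): [27, 11, 41, 9, 20, 37, 49, 4]
Definition: a tree is height-balanced if, at every node, |h(left) - h(right)| <= 1 (empty subtree has height -1).
Bottom-up per-node check:
  node 4: h_left=-1, h_right=-1, diff=0 [OK], height=0
  node 9: h_left=0, h_right=-1, diff=1 [OK], height=1
  node 20: h_left=-1, h_right=-1, diff=0 [OK], height=0
  node 11: h_left=1, h_right=0, diff=1 [OK], height=2
  node 37: h_left=-1, h_right=-1, diff=0 [OK], height=0
  node 49: h_left=-1, h_right=-1, diff=0 [OK], height=0
  node 41: h_left=0, h_right=0, diff=0 [OK], height=1
  node 27: h_left=2, h_right=1, diff=1 [OK], height=3
All nodes satisfy the balance condition.
Result: Balanced


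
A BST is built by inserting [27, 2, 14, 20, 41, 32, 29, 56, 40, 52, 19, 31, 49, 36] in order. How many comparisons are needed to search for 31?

Search path for 31: 27 -> 41 -> 32 -> 29 -> 31
Found: True
Comparisons: 5


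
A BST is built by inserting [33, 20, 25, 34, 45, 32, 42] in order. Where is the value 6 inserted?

Starting tree (level order): [33, 20, 34, None, 25, None, 45, None, 32, 42]
Insertion path: 33 -> 20
Result: insert 6 as left child of 20
Final tree (level order): [33, 20, 34, 6, 25, None, 45, None, None, None, 32, 42]


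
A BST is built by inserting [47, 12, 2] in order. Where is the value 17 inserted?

Starting tree (level order): [47, 12, None, 2]
Insertion path: 47 -> 12
Result: insert 17 as right child of 12
Final tree (level order): [47, 12, None, 2, 17]


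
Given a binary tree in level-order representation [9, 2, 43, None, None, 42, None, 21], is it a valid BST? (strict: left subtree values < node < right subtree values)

Level-order array: [9, 2, 43, None, None, 42, None, 21]
Validate using subtree bounds (lo, hi): at each node, require lo < value < hi,
then recurse left with hi=value and right with lo=value.
Preorder trace (stopping at first violation):
  at node 9 with bounds (-inf, +inf): OK
  at node 2 with bounds (-inf, 9): OK
  at node 43 with bounds (9, +inf): OK
  at node 42 with bounds (9, 43): OK
  at node 21 with bounds (9, 42): OK
No violation found at any node.
Result: Valid BST


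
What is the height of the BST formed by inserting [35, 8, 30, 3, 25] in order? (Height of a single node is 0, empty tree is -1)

Insertion order: [35, 8, 30, 3, 25]
Tree (level-order array): [35, 8, None, 3, 30, None, None, 25]
Compute height bottom-up (empty subtree = -1):
  height(3) = 1 + max(-1, -1) = 0
  height(25) = 1 + max(-1, -1) = 0
  height(30) = 1 + max(0, -1) = 1
  height(8) = 1 + max(0, 1) = 2
  height(35) = 1 + max(2, -1) = 3
Height = 3


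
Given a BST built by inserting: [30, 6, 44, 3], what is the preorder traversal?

Tree insertion order: [30, 6, 44, 3]
Tree (level-order array): [30, 6, 44, 3]
Preorder traversal: [30, 6, 3, 44]


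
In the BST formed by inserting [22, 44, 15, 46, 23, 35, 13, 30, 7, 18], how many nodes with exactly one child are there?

Tree built from: [22, 44, 15, 46, 23, 35, 13, 30, 7, 18]
Tree (level-order array): [22, 15, 44, 13, 18, 23, 46, 7, None, None, None, None, 35, None, None, None, None, 30]
Rule: These are nodes with exactly 1 non-null child.
Per-node child counts:
  node 22: 2 child(ren)
  node 15: 2 child(ren)
  node 13: 1 child(ren)
  node 7: 0 child(ren)
  node 18: 0 child(ren)
  node 44: 2 child(ren)
  node 23: 1 child(ren)
  node 35: 1 child(ren)
  node 30: 0 child(ren)
  node 46: 0 child(ren)
Matching nodes: [13, 23, 35]
Count of nodes with exactly one child: 3


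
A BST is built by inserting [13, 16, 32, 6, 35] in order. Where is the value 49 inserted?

Starting tree (level order): [13, 6, 16, None, None, None, 32, None, 35]
Insertion path: 13 -> 16 -> 32 -> 35
Result: insert 49 as right child of 35
Final tree (level order): [13, 6, 16, None, None, None, 32, None, 35, None, 49]


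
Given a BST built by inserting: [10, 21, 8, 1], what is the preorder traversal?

Tree insertion order: [10, 21, 8, 1]
Tree (level-order array): [10, 8, 21, 1]
Preorder traversal: [10, 8, 1, 21]


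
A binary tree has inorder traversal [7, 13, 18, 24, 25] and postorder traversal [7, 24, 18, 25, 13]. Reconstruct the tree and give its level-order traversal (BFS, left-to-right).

Inorder:   [7, 13, 18, 24, 25]
Postorder: [7, 24, 18, 25, 13]
Algorithm: postorder visits root last, so walk postorder right-to-left;
each value is the root of the current inorder slice — split it at that
value, recurse on the right subtree first, then the left.
Recursive splits:
  root=13; inorder splits into left=[7], right=[18, 24, 25]
  root=25; inorder splits into left=[18, 24], right=[]
  root=18; inorder splits into left=[], right=[24]
  root=24; inorder splits into left=[], right=[]
  root=7; inorder splits into left=[], right=[]
Reconstructed level-order: [13, 7, 25, 18, 24]


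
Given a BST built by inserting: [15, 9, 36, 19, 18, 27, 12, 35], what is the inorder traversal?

Tree insertion order: [15, 9, 36, 19, 18, 27, 12, 35]
Tree (level-order array): [15, 9, 36, None, 12, 19, None, None, None, 18, 27, None, None, None, 35]
Inorder traversal: [9, 12, 15, 18, 19, 27, 35, 36]


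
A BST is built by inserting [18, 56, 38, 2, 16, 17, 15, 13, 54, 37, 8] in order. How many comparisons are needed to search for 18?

Search path for 18: 18
Found: True
Comparisons: 1


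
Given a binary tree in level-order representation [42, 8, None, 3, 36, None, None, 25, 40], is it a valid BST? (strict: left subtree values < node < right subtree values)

Level-order array: [42, 8, None, 3, 36, None, None, 25, 40]
Validate using subtree bounds (lo, hi): at each node, require lo < value < hi,
then recurse left with hi=value and right with lo=value.
Preorder trace (stopping at first violation):
  at node 42 with bounds (-inf, +inf): OK
  at node 8 with bounds (-inf, 42): OK
  at node 3 with bounds (-inf, 8): OK
  at node 36 with bounds (8, 42): OK
  at node 25 with bounds (8, 36): OK
  at node 40 with bounds (36, 42): OK
No violation found at any node.
Result: Valid BST


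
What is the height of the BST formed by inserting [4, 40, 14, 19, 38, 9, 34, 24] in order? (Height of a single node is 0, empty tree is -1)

Insertion order: [4, 40, 14, 19, 38, 9, 34, 24]
Tree (level-order array): [4, None, 40, 14, None, 9, 19, None, None, None, 38, 34, None, 24]
Compute height bottom-up (empty subtree = -1):
  height(9) = 1 + max(-1, -1) = 0
  height(24) = 1 + max(-1, -1) = 0
  height(34) = 1 + max(0, -1) = 1
  height(38) = 1 + max(1, -1) = 2
  height(19) = 1 + max(-1, 2) = 3
  height(14) = 1 + max(0, 3) = 4
  height(40) = 1 + max(4, -1) = 5
  height(4) = 1 + max(-1, 5) = 6
Height = 6


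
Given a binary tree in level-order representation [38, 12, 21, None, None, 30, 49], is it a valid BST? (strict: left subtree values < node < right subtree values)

Level-order array: [38, 12, 21, None, None, 30, 49]
Validate using subtree bounds (lo, hi): at each node, require lo < value < hi,
then recurse left with hi=value and right with lo=value.
Preorder trace (stopping at first violation):
  at node 38 with bounds (-inf, +inf): OK
  at node 12 with bounds (-inf, 38): OK
  at node 21 with bounds (38, +inf): VIOLATION
Node 21 violates its bound: not (38 < 21 < +inf).
Result: Not a valid BST


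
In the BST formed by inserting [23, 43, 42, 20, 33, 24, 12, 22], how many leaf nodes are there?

Tree built from: [23, 43, 42, 20, 33, 24, 12, 22]
Tree (level-order array): [23, 20, 43, 12, 22, 42, None, None, None, None, None, 33, None, 24]
Rule: A leaf has 0 children.
Per-node child counts:
  node 23: 2 child(ren)
  node 20: 2 child(ren)
  node 12: 0 child(ren)
  node 22: 0 child(ren)
  node 43: 1 child(ren)
  node 42: 1 child(ren)
  node 33: 1 child(ren)
  node 24: 0 child(ren)
Matching nodes: [12, 22, 24]
Count of leaf nodes: 3


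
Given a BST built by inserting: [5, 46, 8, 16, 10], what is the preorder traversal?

Tree insertion order: [5, 46, 8, 16, 10]
Tree (level-order array): [5, None, 46, 8, None, None, 16, 10]
Preorder traversal: [5, 46, 8, 16, 10]


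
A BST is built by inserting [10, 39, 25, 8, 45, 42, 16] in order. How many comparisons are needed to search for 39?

Search path for 39: 10 -> 39
Found: True
Comparisons: 2


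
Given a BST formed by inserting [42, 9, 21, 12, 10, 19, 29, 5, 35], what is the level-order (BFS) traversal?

Tree insertion order: [42, 9, 21, 12, 10, 19, 29, 5, 35]
Tree (level-order array): [42, 9, None, 5, 21, None, None, 12, 29, 10, 19, None, 35]
BFS from the root, enqueuing left then right child of each popped node:
  queue [42] -> pop 42, enqueue [9], visited so far: [42]
  queue [9] -> pop 9, enqueue [5, 21], visited so far: [42, 9]
  queue [5, 21] -> pop 5, enqueue [none], visited so far: [42, 9, 5]
  queue [21] -> pop 21, enqueue [12, 29], visited so far: [42, 9, 5, 21]
  queue [12, 29] -> pop 12, enqueue [10, 19], visited so far: [42, 9, 5, 21, 12]
  queue [29, 10, 19] -> pop 29, enqueue [35], visited so far: [42, 9, 5, 21, 12, 29]
  queue [10, 19, 35] -> pop 10, enqueue [none], visited so far: [42, 9, 5, 21, 12, 29, 10]
  queue [19, 35] -> pop 19, enqueue [none], visited so far: [42, 9, 5, 21, 12, 29, 10, 19]
  queue [35] -> pop 35, enqueue [none], visited so far: [42, 9, 5, 21, 12, 29, 10, 19, 35]
Result: [42, 9, 5, 21, 12, 29, 10, 19, 35]


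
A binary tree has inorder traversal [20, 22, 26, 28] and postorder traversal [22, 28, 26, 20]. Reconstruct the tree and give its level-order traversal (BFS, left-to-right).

Inorder:   [20, 22, 26, 28]
Postorder: [22, 28, 26, 20]
Algorithm: postorder visits root last, so walk postorder right-to-left;
each value is the root of the current inorder slice — split it at that
value, recurse on the right subtree first, then the left.
Recursive splits:
  root=20; inorder splits into left=[], right=[22, 26, 28]
  root=26; inorder splits into left=[22], right=[28]
  root=28; inorder splits into left=[], right=[]
  root=22; inorder splits into left=[], right=[]
Reconstructed level-order: [20, 26, 22, 28]


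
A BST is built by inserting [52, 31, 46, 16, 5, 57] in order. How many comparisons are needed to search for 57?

Search path for 57: 52 -> 57
Found: True
Comparisons: 2


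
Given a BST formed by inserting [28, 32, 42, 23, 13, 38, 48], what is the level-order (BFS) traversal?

Tree insertion order: [28, 32, 42, 23, 13, 38, 48]
Tree (level-order array): [28, 23, 32, 13, None, None, 42, None, None, 38, 48]
BFS from the root, enqueuing left then right child of each popped node:
  queue [28] -> pop 28, enqueue [23, 32], visited so far: [28]
  queue [23, 32] -> pop 23, enqueue [13], visited so far: [28, 23]
  queue [32, 13] -> pop 32, enqueue [42], visited so far: [28, 23, 32]
  queue [13, 42] -> pop 13, enqueue [none], visited so far: [28, 23, 32, 13]
  queue [42] -> pop 42, enqueue [38, 48], visited so far: [28, 23, 32, 13, 42]
  queue [38, 48] -> pop 38, enqueue [none], visited so far: [28, 23, 32, 13, 42, 38]
  queue [48] -> pop 48, enqueue [none], visited so far: [28, 23, 32, 13, 42, 38, 48]
Result: [28, 23, 32, 13, 42, 38, 48]


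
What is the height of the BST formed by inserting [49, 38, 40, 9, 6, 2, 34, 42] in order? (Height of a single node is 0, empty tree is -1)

Insertion order: [49, 38, 40, 9, 6, 2, 34, 42]
Tree (level-order array): [49, 38, None, 9, 40, 6, 34, None, 42, 2]
Compute height bottom-up (empty subtree = -1):
  height(2) = 1 + max(-1, -1) = 0
  height(6) = 1 + max(0, -1) = 1
  height(34) = 1 + max(-1, -1) = 0
  height(9) = 1 + max(1, 0) = 2
  height(42) = 1 + max(-1, -1) = 0
  height(40) = 1 + max(-1, 0) = 1
  height(38) = 1 + max(2, 1) = 3
  height(49) = 1 + max(3, -1) = 4
Height = 4


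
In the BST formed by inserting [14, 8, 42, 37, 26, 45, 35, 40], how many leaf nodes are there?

Tree built from: [14, 8, 42, 37, 26, 45, 35, 40]
Tree (level-order array): [14, 8, 42, None, None, 37, 45, 26, 40, None, None, None, 35]
Rule: A leaf has 0 children.
Per-node child counts:
  node 14: 2 child(ren)
  node 8: 0 child(ren)
  node 42: 2 child(ren)
  node 37: 2 child(ren)
  node 26: 1 child(ren)
  node 35: 0 child(ren)
  node 40: 0 child(ren)
  node 45: 0 child(ren)
Matching nodes: [8, 35, 40, 45]
Count of leaf nodes: 4


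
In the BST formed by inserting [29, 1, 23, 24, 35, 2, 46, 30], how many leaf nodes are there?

Tree built from: [29, 1, 23, 24, 35, 2, 46, 30]
Tree (level-order array): [29, 1, 35, None, 23, 30, 46, 2, 24]
Rule: A leaf has 0 children.
Per-node child counts:
  node 29: 2 child(ren)
  node 1: 1 child(ren)
  node 23: 2 child(ren)
  node 2: 0 child(ren)
  node 24: 0 child(ren)
  node 35: 2 child(ren)
  node 30: 0 child(ren)
  node 46: 0 child(ren)
Matching nodes: [2, 24, 30, 46]
Count of leaf nodes: 4


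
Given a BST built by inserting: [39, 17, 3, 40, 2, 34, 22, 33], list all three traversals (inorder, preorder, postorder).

Tree insertion order: [39, 17, 3, 40, 2, 34, 22, 33]
Tree (level-order array): [39, 17, 40, 3, 34, None, None, 2, None, 22, None, None, None, None, 33]
Inorder (L, root, R): [2, 3, 17, 22, 33, 34, 39, 40]
Preorder (root, L, R): [39, 17, 3, 2, 34, 22, 33, 40]
Postorder (L, R, root): [2, 3, 33, 22, 34, 17, 40, 39]


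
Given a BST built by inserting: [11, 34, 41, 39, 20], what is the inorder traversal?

Tree insertion order: [11, 34, 41, 39, 20]
Tree (level-order array): [11, None, 34, 20, 41, None, None, 39]
Inorder traversal: [11, 20, 34, 39, 41]


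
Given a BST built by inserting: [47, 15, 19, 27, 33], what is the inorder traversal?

Tree insertion order: [47, 15, 19, 27, 33]
Tree (level-order array): [47, 15, None, None, 19, None, 27, None, 33]
Inorder traversal: [15, 19, 27, 33, 47]


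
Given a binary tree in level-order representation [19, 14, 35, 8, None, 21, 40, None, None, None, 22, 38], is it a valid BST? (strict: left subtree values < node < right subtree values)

Level-order array: [19, 14, 35, 8, None, 21, 40, None, None, None, 22, 38]
Validate using subtree bounds (lo, hi): at each node, require lo < value < hi,
then recurse left with hi=value and right with lo=value.
Preorder trace (stopping at first violation):
  at node 19 with bounds (-inf, +inf): OK
  at node 14 with bounds (-inf, 19): OK
  at node 8 with bounds (-inf, 14): OK
  at node 35 with bounds (19, +inf): OK
  at node 21 with bounds (19, 35): OK
  at node 22 with bounds (21, 35): OK
  at node 40 with bounds (35, +inf): OK
  at node 38 with bounds (35, 40): OK
No violation found at any node.
Result: Valid BST


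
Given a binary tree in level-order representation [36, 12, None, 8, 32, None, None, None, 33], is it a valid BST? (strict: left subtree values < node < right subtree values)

Level-order array: [36, 12, None, 8, 32, None, None, None, 33]
Validate using subtree bounds (lo, hi): at each node, require lo < value < hi,
then recurse left with hi=value and right with lo=value.
Preorder trace (stopping at first violation):
  at node 36 with bounds (-inf, +inf): OK
  at node 12 with bounds (-inf, 36): OK
  at node 8 with bounds (-inf, 12): OK
  at node 32 with bounds (12, 36): OK
  at node 33 with bounds (32, 36): OK
No violation found at any node.
Result: Valid BST


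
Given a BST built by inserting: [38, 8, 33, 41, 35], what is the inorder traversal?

Tree insertion order: [38, 8, 33, 41, 35]
Tree (level-order array): [38, 8, 41, None, 33, None, None, None, 35]
Inorder traversal: [8, 33, 35, 38, 41]


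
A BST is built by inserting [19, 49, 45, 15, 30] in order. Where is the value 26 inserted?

Starting tree (level order): [19, 15, 49, None, None, 45, None, 30]
Insertion path: 19 -> 49 -> 45 -> 30
Result: insert 26 as left child of 30
Final tree (level order): [19, 15, 49, None, None, 45, None, 30, None, 26]


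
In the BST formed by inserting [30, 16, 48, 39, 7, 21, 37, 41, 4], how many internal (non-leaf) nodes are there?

Tree built from: [30, 16, 48, 39, 7, 21, 37, 41, 4]
Tree (level-order array): [30, 16, 48, 7, 21, 39, None, 4, None, None, None, 37, 41]
Rule: An internal node has at least one child.
Per-node child counts:
  node 30: 2 child(ren)
  node 16: 2 child(ren)
  node 7: 1 child(ren)
  node 4: 0 child(ren)
  node 21: 0 child(ren)
  node 48: 1 child(ren)
  node 39: 2 child(ren)
  node 37: 0 child(ren)
  node 41: 0 child(ren)
Matching nodes: [30, 16, 7, 48, 39]
Count of internal (non-leaf) nodes: 5


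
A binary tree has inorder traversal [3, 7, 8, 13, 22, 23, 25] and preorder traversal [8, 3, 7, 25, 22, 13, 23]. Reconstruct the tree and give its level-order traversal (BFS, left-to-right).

Inorder:  [3, 7, 8, 13, 22, 23, 25]
Preorder: [8, 3, 7, 25, 22, 13, 23]
Algorithm: preorder visits root first, so consume preorder in order;
for each root, split the current inorder slice at that value into
left-subtree inorder and right-subtree inorder, then recurse.
Recursive splits:
  root=8; inorder splits into left=[3, 7], right=[13, 22, 23, 25]
  root=3; inorder splits into left=[], right=[7]
  root=7; inorder splits into left=[], right=[]
  root=25; inorder splits into left=[13, 22, 23], right=[]
  root=22; inorder splits into left=[13], right=[23]
  root=13; inorder splits into left=[], right=[]
  root=23; inorder splits into left=[], right=[]
Reconstructed level-order: [8, 3, 25, 7, 22, 13, 23]


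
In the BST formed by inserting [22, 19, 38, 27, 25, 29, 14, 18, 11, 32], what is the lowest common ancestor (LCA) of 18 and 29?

Tree insertion order: [22, 19, 38, 27, 25, 29, 14, 18, 11, 32]
Tree (level-order array): [22, 19, 38, 14, None, 27, None, 11, 18, 25, 29, None, None, None, None, None, None, None, 32]
In a BST, the LCA of p=18, q=29 is the first node v on the
root-to-leaf path with p <= v <= q (go left if both < v, right if both > v).
Walk from root:
  at 22: 18 <= 22 <= 29, this is the LCA
LCA = 22


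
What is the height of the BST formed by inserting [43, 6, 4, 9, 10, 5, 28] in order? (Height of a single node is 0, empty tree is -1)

Insertion order: [43, 6, 4, 9, 10, 5, 28]
Tree (level-order array): [43, 6, None, 4, 9, None, 5, None, 10, None, None, None, 28]
Compute height bottom-up (empty subtree = -1):
  height(5) = 1 + max(-1, -1) = 0
  height(4) = 1 + max(-1, 0) = 1
  height(28) = 1 + max(-1, -1) = 0
  height(10) = 1 + max(-1, 0) = 1
  height(9) = 1 + max(-1, 1) = 2
  height(6) = 1 + max(1, 2) = 3
  height(43) = 1 + max(3, -1) = 4
Height = 4


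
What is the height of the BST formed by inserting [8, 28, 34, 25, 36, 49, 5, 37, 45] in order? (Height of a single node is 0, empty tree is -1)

Insertion order: [8, 28, 34, 25, 36, 49, 5, 37, 45]
Tree (level-order array): [8, 5, 28, None, None, 25, 34, None, None, None, 36, None, 49, 37, None, None, 45]
Compute height bottom-up (empty subtree = -1):
  height(5) = 1 + max(-1, -1) = 0
  height(25) = 1 + max(-1, -1) = 0
  height(45) = 1 + max(-1, -1) = 0
  height(37) = 1 + max(-1, 0) = 1
  height(49) = 1 + max(1, -1) = 2
  height(36) = 1 + max(-1, 2) = 3
  height(34) = 1 + max(-1, 3) = 4
  height(28) = 1 + max(0, 4) = 5
  height(8) = 1 + max(0, 5) = 6
Height = 6


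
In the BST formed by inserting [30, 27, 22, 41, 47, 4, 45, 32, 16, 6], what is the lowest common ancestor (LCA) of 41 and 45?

Tree insertion order: [30, 27, 22, 41, 47, 4, 45, 32, 16, 6]
Tree (level-order array): [30, 27, 41, 22, None, 32, 47, 4, None, None, None, 45, None, None, 16, None, None, 6]
In a BST, the LCA of p=41, q=45 is the first node v on the
root-to-leaf path with p <= v <= q (go left if both < v, right if both > v).
Walk from root:
  at 30: both 41 and 45 > 30, go right
  at 41: 41 <= 41 <= 45, this is the LCA
LCA = 41


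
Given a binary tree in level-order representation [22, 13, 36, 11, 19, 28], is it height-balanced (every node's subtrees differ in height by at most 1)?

Tree (level-order array): [22, 13, 36, 11, 19, 28]
Definition: a tree is height-balanced if, at every node, |h(left) - h(right)| <= 1 (empty subtree has height -1).
Bottom-up per-node check:
  node 11: h_left=-1, h_right=-1, diff=0 [OK], height=0
  node 19: h_left=-1, h_right=-1, diff=0 [OK], height=0
  node 13: h_left=0, h_right=0, diff=0 [OK], height=1
  node 28: h_left=-1, h_right=-1, diff=0 [OK], height=0
  node 36: h_left=0, h_right=-1, diff=1 [OK], height=1
  node 22: h_left=1, h_right=1, diff=0 [OK], height=2
All nodes satisfy the balance condition.
Result: Balanced


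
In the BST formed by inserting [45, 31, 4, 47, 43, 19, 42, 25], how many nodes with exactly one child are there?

Tree built from: [45, 31, 4, 47, 43, 19, 42, 25]
Tree (level-order array): [45, 31, 47, 4, 43, None, None, None, 19, 42, None, None, 25]
Rule: These are nodes with exactly 1 non-null child.
Per-node child counts:
  node 45: 2 child(ren)
  node 31: 2 child(ren)
  node 4: 1 child(ren)
  node 19: 1 child(ren)
  node 25: 0 child(ren)
  node 43: 1 child(ren)
  node 42: 0 child(ren)
  node 47: 0 child(ren)
Matching nodes: [4, 19, 43]
Count of nodes with exactly one child: 3


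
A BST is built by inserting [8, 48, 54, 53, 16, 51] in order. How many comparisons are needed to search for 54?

Search path for 54: 8 -> 48 -> 54
Found: True
Comparisons: 3


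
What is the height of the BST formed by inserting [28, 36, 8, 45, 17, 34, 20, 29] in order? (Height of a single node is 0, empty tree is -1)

Insertion order: [28, 36, 8, 45, 17, 34, 20, 29]
Tree (level-order array): [28, 8, 36, None, 17, 34, 45, None, 20, 29]
Compute height bottom-up (empty subtree = -1):
  height(20) = 1 + max(-1, -1) = 0
  height(17) = 1 + max(-1, 0) = 1
  height(8) = 1 + max(-1, 1) = 2
  height(29) = 1 + max(-1, -1) = 0
  height(34) = 1 + max(0, -1) = 1
  height(45) = 1 + max(-1, -1) = 0
  height(36) = 1 + max(1, 0) = 2
  height(28) = 1 + max(2, 2) = 3
Height = 3


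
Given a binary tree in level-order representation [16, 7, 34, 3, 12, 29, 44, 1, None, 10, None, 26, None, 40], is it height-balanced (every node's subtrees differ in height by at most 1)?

Tree (level-order array): [16, 7, 34, 3, 12, 29, 44, 1, None, 10, None, 26, None, 40]
Definition: a tree is height-balanced if, at every node, |h(left) - h(right)| <= 1 (empty subtree has height -1).
Bottom-up per-node check:
  node 1: h_left=-1, h_right=-1, diff=0 [OK], height=0
  node 3: h_left=0, h_right=-1, diff=1 [OK], height=1
  node 10: h_left=-1, h_right=-1, diff=0 [OK], height=0
  node 12: h_left=0, h_right=-1, diff=1 [OK], height=1
  node 7: h_left=1, h_right=1, diff=0 [OK], height=2
  node 26: h_left=-1, h_right=-1, diff=0 [OK], height=0
  node 29: h_left=0, h_right=-1, diff=1 [OK], height=1
  node 40: h_left=-1, h_right=-1, diff=0 [OK], height=0
  node 44: h_left=0, h_right=-1, diff=1 [OK], height=1
  node 34: h_left=1, h_right=1, diff=0 [OK], height=2
  node 16: h_left=2, h_right=2, diff=0 [OK], height=3
All nodes satisfy the balance condition.
Result: Balanced


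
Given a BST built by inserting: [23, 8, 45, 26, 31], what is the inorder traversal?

Tree insertion order: [23, 8, 45, 26, 31]
Tree (level-order array): [23, 8, 45, None, None, 26, None, None, 31]
Inorder traversal: [8, 23, 26, 31, 45]


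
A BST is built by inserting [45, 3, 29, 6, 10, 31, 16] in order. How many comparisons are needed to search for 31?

Search path for 31: 45 -> 3 -> 29 -> 31
Found: True
Comparisons: 4


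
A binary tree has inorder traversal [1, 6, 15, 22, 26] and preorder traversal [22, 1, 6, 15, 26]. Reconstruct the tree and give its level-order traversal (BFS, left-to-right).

Inorder:  [1, 6, 15, 22, 26]
Preorder: [22, 1, 6, 15, 26]
Algorithm: preorder visits root first, so consume preorder in order;
for each root, split the current inorder slice at that value into
left-subtree inorder and right-subtree inorder, then recurse.
Recursive splits:
  root=22; inorder splits into left=[1, 6, 15], right=[26]
  root=1; inorder splits into left=[], right=[6, 15]
  root=6; inorder splits into left=[], right=[15]
  root=15; inorder splits into left=[], right=[]
  root=26; inorder splits into left=[], right=[]
Reconstructed level-order: [22, 1, 26, 6, 15]


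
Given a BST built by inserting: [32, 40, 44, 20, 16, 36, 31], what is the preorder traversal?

Tree insertion order: [32, 40, 44, 20, 16, 36, 31]
Tree (level-order array): [32, 20, 40, 16, 31, 36, 44]
Preorder traversal: [32, 20, 16, 31, 40, 36, 44]


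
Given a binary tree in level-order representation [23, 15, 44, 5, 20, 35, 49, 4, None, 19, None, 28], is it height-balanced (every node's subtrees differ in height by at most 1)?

Tree (level-order array): [23, 15, 44, 5, 20, 35, 49, 4, None, 19, None, 28]
Definition: a tree is height-balanced if, at every node, |h(left) - h(right)| <= 1 (empty subtree has height -1).
Bottom-up per-node check:
  node 4: h_left=-1, h_right=-1, diff=0 [OK], height=0
  node 5: h_left=0, h_right=-1, diff=1 [OK], height=1
  node 19: h_left=-1, h_right=-1, diff=0 [OK], height=0
  node 20: h_left=0, h_right=-1, diff=1 [OK], height=1
  node 15: h_left=1, h_right=1, diff=0 [OK], height=2
  node 28: h_left=-1, h_right=-1, diff=0 [OK], height=0
  node 35: h_left=0, h_right=-1, diff=1 [OK], height=1
  node 49: h_left=-1, h_right=-1, diff=0 [OK], height=0
  node 44: h_left=1, h_right=0, diff=1 [OK], height=2
  node 23: h_left=2, h_right=2, diff=0 [OK], height=3
All nodes satisfy the balance condition.
Result: Balanced
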